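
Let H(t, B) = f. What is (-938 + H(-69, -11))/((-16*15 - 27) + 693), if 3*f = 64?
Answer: -1375/639 ≈ -2.1518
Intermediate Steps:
f = 64/3 (f = (1/3)*64 = 64/3 ≈ 21.333)
H(t, B) = 64/3
(-938 + H(-69, -11))/((-16*15 - 27) + 693) = (-938 + 64/3)/((-16*15 - 27) + 693) = -2750/(3*((-240 - 27) + 693)) = -2750/(3*(-267 + 693)) = -2750/3/426 = -2750/3*1/426 = -1375/639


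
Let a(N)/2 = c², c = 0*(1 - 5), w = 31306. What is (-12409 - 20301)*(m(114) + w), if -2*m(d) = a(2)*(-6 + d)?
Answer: -1024019260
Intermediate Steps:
c = 0 (c = 0*(-4) = 0)
a(N) = 0 (a(N) = 2*0² = 2*0 = 0)
m(d) = 0 (m(d) = -0*(-6 + d) = -½*0 = 0)
(-12409 - 20301)*(m(114) + w) = (-12409 - 20301)*(0 + 31306) = -32710*31306 = -1024019260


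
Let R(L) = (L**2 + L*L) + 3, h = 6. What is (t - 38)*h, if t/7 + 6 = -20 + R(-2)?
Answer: -858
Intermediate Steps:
R(L) = 3 + 2*L**2 (R(L) = (L**2 + L**2) + 3 = 2*L**2 + 3 = 3 + 2*L**2)
t = -105 (t = -42 + 7*(-20 + (3 + 2*(-2)**2)) = -42 + 7*(-20 + (3 + 2*4)) = -42 + 7*(-20 + (3 + 8)) = -42 + 7*(-20 + 11) = -42 + 7*(-9) = -42 - 63 = -105)
(t - 38)*h = (-105 - 38)*6 = -143*6 = -858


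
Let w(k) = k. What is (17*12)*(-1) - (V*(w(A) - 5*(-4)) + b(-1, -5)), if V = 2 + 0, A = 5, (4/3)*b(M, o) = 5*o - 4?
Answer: -929/4 ≈ -232.25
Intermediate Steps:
b(M, o) = -3 + 15*o/4 (b(M, o) = 3*(5*o - 4)/4 = 3*(-4 + 5*o)/4 = -3 + 15*o/4)
V = 2
(17*12)*(-1) - (V*(w(A) - 5*(-4)) + b(-1, -5)) = (17*12)*(-1) - (2*(5 - 5*(-4)) + (-3 + (15/4)*(-5))) = 204*(-1) - (2*(5 + 20) + (-3 - 75/4)) = -204 - (2*25 - 87/4) = -204 - (50 - 87/4) = -204 - 1*113/4 = -204 - 113/4 = -929/4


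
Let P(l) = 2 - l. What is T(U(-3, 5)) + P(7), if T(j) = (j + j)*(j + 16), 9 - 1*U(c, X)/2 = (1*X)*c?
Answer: 6139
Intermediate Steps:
U(c, X) = 18 - 2*X*c (U(c, X) = 18 - 2*1*X*c = 18 - 2*X*c)
T(j) = 2*j*(16 + j) (T(j) = (2*j)*(16 + j) = 2*j*(16 + j))
T(U(-3, 5)) + P(7) = 2*(18 - 2*5*(-3))*(16 + (18 - 2*5*(-3))) + (2 - 1*7) = 2*(18 + 30)*(16 + (18 + 30)) + (2 - 7) = 2*48*(16 + 48) - 5 = 2*48*64 - 5 = 6144 - 5 = 6139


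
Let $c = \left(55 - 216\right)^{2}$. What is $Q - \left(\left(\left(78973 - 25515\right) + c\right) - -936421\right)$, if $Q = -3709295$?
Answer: $-4725095$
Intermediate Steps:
$c = 25921$ ($c = \left(-161\right)^{2} = 25921$)
$Q - \left(\left(\left(78973 - 25515\right) + c\right) - -936421\right) = -3709295 - \left(\left(\left(78973 - 25515\right) + 25921\right) - -936421\right) = -3709295 - \left(\left(53458 + 25921\right) + 936421\right) = -3709295 - \left(79379 + 936421\right) = -3709295 - 1015800 = -4725095$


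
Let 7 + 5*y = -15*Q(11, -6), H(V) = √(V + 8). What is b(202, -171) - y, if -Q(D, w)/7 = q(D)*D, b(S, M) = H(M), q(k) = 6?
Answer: -6923/5 + I*√163 ≈ -1384.6 + 12.767*I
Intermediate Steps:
H(V) = √(8 + V)
b(S, M) = √(8 + M)
Q(D, w) = -42*D
y = 6923/5 (y = -7/5 + (-(-630)*11)/5 = -7/5 + (-15*(-462))/5 = -7/5 + (⅕)*6930 = -7/5 + 1386 = 6923/5 ≈ 1384.6)
b(202, -171) - y = √(8 - 171) - 1*6923/5 = √(-163) - 6923/5 = I*√163 - 6923/5 = -6923/5 + I*√163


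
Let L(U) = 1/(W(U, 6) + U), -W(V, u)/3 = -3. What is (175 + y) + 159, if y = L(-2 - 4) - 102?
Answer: 697/3 ≈ 232.33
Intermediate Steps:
W(V, u) = 9 (W(V, u) = -3*(-3) = 9)
L(U) = 1/(9 + U)
y = -305/3 (y = 1/(9 + (-2 - 4)) - 102 = 1/(9 - 6) - 102 = 1/3 - 102 = ⅓ - 102 = -305/3 ≈ -101.67)
(175 + y) + 159 = (175 - 305/3) + 159 = 220/3 + 159 = 697/3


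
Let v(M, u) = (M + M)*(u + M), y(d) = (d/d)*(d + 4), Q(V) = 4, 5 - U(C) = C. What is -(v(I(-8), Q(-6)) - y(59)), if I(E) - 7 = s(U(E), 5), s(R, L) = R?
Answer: -897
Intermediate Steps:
U(C) = 5 - C
y(d) = 4 + d (y(d) = 1*(4 + d) = 4 + d)
I(E) = 12 - E (I(E) = 7 + (5 - E) = 12 - E)
v(M, u) = 2*M*(M + u) (v(M, u) = (2*M)*(M + u) = 2*M*(M + u))
-(v(I(-8), Q(-6)) - y(59)) = -(2*(12 - 1*(-8))*((12 - 1*(-8)) + 4) - (4 + 59)) = -(2*(12 + 8)*((12 + 8) + 4) - 1*63) = -(2*20*(20 + 4) - 63) = -(2*20*24 - 63) = -(960 - 63) = -1*897 = -897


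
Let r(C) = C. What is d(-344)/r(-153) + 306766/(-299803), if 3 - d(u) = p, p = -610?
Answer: -230714437/45869859 ≈ -5.0298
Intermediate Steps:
d(u) = 613 (d(u) = 3 - 1*(-610) = 3 + 610 = 613)
d(-344)/r(-153) + 306766/(-299803) = 613/(-153) + 306766/(-299803) = 613*(-1/153) + 306766*(-1/299803) = -613/153 - 306766/299803 = -230714437/45869859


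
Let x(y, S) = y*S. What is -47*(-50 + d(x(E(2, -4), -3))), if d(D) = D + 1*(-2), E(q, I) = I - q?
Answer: 1598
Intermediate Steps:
x(y, S) = S*y
d(D) = -2 + D (d(D) = D - 2 = -2 + D)
-47*(-50 + d(x(E(2, -4), -3))) = -47*(-50 + (-2 - 3*(-4 - 1*2))) = -47*(-50 + (-2 - 3*(-4 - 2))) = -47*(-50 + (-2 - 3*(-6))) = -47*(-50 + (-2 + 18)) = -47*(-50 + 16) = -47*(-34) = 1598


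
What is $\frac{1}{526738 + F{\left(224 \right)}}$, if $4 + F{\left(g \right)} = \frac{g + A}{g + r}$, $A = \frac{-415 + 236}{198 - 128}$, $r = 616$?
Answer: $\frac{19600}{10323991567} \approx 1.8985 \cdot 10^{-6}$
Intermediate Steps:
$A = - \frac{179}{70} \approx -2.5571$
$F{\left(g \right)} = -4 + \frac{- \frac{179}{70} + g}{616 + g}$ ($F{\left(g \right)} = -4 + \frac{g - \frac{179}{70}}{g + 616} = -4 + \frac{- \frac{179}{70} + g}{616 + g}$)
$\frac{1}{526738 + F{\left(224 \right)}} = \frac{1}{526738 + \frac{3 \left(-57553 - 15680\right)}{70 \left(616 + 224\right)}} = \frac{1}{526738 + \frac{3 \left(-57553 - 15680\right)}{70 \cdot 840}} = \frac{1}{526738 + \frac{3}{70} \cdot \frac{1}{840} \left(-73233\right)} = \frac{1}{526738 - \frac{73233}{19600}} = \frac{1}{\frac{10323991567}{19600}} = \frac{19600}{10323991567}$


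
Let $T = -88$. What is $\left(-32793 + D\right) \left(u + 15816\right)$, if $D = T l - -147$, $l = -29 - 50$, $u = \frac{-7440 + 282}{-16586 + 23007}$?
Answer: $- \frac{2609158330332}{6421} \approx -4.0635 \cdot 10^{8}$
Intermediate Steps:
$u = - \frac{7158}{6421} \approx -1.1148$
$l = -79$
$D = 7099$ ($D = \left(-88\right) \left(-79\right) - -147 = 6952 + 147 = 7099$)
$\left(-32793 + D\right) \left(u + 15816\right) = \left(-32793 + 7099\right) \left(- \frac{7158}{6421} + 15816\right) = \left(-25694\right) \frac{101547378}{6421} = - \frac{2609158330332}{6421}$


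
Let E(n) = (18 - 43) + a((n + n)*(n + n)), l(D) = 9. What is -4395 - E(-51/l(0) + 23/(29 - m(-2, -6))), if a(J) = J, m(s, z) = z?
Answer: -49285954/11025 ≈ -4470.4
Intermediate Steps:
E(n) = -25 + 4*n² (E(n) = (18 - 43) + (n + n)*(n + n) = -25 + (2*n)*(2*n) = -25 + 4*n²)
-4395 - E(-51/l(0) + 23/(29 - m(-2, -6))) = -4395 - (-25 + 4*(-51/9 + 23/(29 - 1*(-6)))²) = -4395 - (-25 + 4*(-51*⅑ + 23/(29 + 6))²) = -4395 - (-25 + 4*(-17/3 + 23/35)²) = -4395 - (-25 + 4*(-526/105)²) = -4395 - (-25 + 4*(276676/11025)) = -4395 - (-25 + 1106704/11025) = -4395 - 1*831079/11025 = -4395 - 831079/11025 = -49285954/11025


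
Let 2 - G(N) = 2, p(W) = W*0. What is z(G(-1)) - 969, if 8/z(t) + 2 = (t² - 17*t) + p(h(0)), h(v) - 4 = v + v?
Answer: -973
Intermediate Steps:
h(v) = 4 + 2*v (h(v) = 4 + (v + v) = 4 + 2*v)
p(W) = 0
G(N) = 0 (G(N) = 2 - 1*2 = 2 - 2 = 0)
z(t) = 8/(-2 + t² - 17*t) (z(t) = 8/(-2 + ((t² - 17*t) + 0)) = 8/(-2 + (t² - 17*t)) = 8/(-2 + t² - 17*t))
z(G(-1)) - 969 = 8/(-2 + 0² - 17*0) - 969 = 8/(-2 + 0 + 0) - 969 = 8/(-2) - 969 = 8*(-½) - 969 = -4 - 969 = -973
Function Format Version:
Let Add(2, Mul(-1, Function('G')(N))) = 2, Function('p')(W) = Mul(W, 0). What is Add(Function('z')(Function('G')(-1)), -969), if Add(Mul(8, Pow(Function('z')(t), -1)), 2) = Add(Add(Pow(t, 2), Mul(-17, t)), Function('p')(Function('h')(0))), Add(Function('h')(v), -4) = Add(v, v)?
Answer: -973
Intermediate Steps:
Function('h')(v) = Add(4, Mul(2, v)) (Function('h')(v) = Add(4, Add(v, v)) = Add(4, Mul(2, v)))
Function('p')(W) = 0
Function('G')(N) = 0 (Function('G')(N) = Add(2, Mul(-1, 2)) = Add(2, -2) = 0)
Function('z')(t) = Mul(8, Pow(Add(-2, Pow(t, 2), Mul(-17, t)), -1)) (Function('z')(t) = Mul(8, Pow(Add(-2, Add(Add(Pow(t, 2), Mul(-17, t)), 0)), -1)) = Mul(8, Pow(Add(-2, Add(Pow(t, 2), Mul(-17, t))), -1)) = Mul(8, Pow(Add(-2, Pow(t, 2), Mul(-17, t)), -1)))
Add(Function('z')(Function('G')(-1)), -969) = Add(Mul(8, Pow(Add(-2, Pow(0, 2), Mul(-17, 0)), -1)), -969) = Add(Mul(8, Pow(Add(-2, 0, 0), -1)), -969) = Add(Mul(8, Pow(-2, -1)), -969) = Add(Mul(8, Rational(-1, 2)), -969) = Add(-4, -969) = -973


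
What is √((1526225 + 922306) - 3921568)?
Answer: I*√1473037 ≈ 1213.7*I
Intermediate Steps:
√((1526225 + 922306) - 3921568) = √(2448531 - 3921568) = √(-1473037) = I*√1473037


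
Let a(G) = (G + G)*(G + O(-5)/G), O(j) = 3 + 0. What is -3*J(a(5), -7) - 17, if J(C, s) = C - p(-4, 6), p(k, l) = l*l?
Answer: -77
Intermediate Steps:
p(k, l) = l²
O(j) = 3
a(G) = 2*G*(G + 3/G) (a(G) = (G + G)*(G + 3/G) = (2*G)*(G + 3/G) = 2*G*(G + 3/G))
J(C, s) = -36 + C (J(C, s) = C - 1*6² = C - 1*36 = C - 36 = -36 + C)
-3*J(a(5), -7) - 17 = -3*(-36 + (6 + 2*5²)) - 17 = -3*(-36 + (6 + 2*25)) - 17 = -3*(-36 + (6 + 50)) - 17 = -3*(-36 + 56) - 17 = -3*20 - 17 = -60 - 17 = -77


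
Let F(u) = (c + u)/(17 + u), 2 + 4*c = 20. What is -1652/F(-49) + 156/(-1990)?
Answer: -105206302/88555 ≈ -1188.0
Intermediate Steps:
c = 9/2 (c = -½ + (¼)*20 = -½ + 5 = 9/2 ≈ 4.5000)
F(u) = (9/2 + u)/(17 + u)
-1652/F(-49) + 156/(-1990) = -1652*(17 - 49)/(9/2 - 49) + 156/(-1990) = -1652/(-89/2/(-32)) + 156*(-1/1990) = -1652/((-1/32*(-89/2))) - 78/995 = -1652/89/64 - 78/995 = -1652*64/89 - 78/995 = -105728/89 - 78/995 = -105206302/88555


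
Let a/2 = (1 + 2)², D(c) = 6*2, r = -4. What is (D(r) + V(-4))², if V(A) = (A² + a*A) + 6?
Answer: 1444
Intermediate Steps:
D(c) = 12
a = 18 (a = 2*(1 + 2)² = 2*3² = 2*9 = 18)
V(A) = 6 + A² + 18*A (V(A) = (A² + 18*A) + 6 = 6 + A² + 18*A)
(D(r) + V(-4))² = (12 + (6 + (-4)² + 18*(-4)))² = (12 + (6 + 16 - 72))² = (12 - 50)² = (-38)² = 1444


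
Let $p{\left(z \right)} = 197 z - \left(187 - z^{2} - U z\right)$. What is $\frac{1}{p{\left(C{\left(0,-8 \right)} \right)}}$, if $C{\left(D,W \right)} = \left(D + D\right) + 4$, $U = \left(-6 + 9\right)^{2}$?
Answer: $\frac{1}{653} \approx 0.0015314$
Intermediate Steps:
$U = 9$ ($U = 3^{2} = 9$)
$C{\left(D,W \right)} = 4 + 2 D$ ($C{\left(D,W \right)} = 2 D + 4 = 4 + 2 D$)
$p{\left(z \right)} = -187 + z^{2} + 206 z$ ($p{\left(z \right)} = 197 z - \left(187 - z^{2} - 9 z\right) = 197 z + \left(-187 + z^{2} + 9 z\right) = -187 + z^{2} + 206 z$)
$\frac{1}{p{\left(C{\left(0,-8 \right)} \right)}} = \frac{1}{-187 + \left(4 + 2 \cdot 0\right)^{2} + 206 \left(4 + 2 \cdot 0\right)} = \frac{1}{-187 + \left(4 + 0\right)^{2} + 206 \left(4 + 0\right)} = \frac{1}{-187 + 4^{2} + 206 \cdot 4} = \frac{1}{-187 + 16 + 824} = \frac{1}{653}$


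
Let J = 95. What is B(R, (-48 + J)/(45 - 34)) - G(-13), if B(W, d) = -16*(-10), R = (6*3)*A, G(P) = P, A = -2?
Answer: 173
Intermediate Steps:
R = -36 (R = (6*3)*(-2) = 18*(-2) = -36)
B(W, d) = 160
B(R, (-48 + J)/(45 - 34)) - G(-13) = 160 - 1*(-13) = 160 + 13 = 173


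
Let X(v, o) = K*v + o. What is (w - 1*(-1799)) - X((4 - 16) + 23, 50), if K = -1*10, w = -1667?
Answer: 192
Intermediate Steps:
K = -10
X(v, o) = o - 10*v (X(v, o) = -10*v + o = o - 10*v)
(w - 1*(-1799)) - X((4 - 16) + 23, 50) = (-1667 - 1*(-1799)) - (50 - 10*((4 - 16) + 23)) = (-1667 + 1799) - (50 - 10*(-12 + 23)) = 132 - (50 - 10*11) = 132 - (50 - 110) = 132 - 1*(-60) = 132 + 60 = 192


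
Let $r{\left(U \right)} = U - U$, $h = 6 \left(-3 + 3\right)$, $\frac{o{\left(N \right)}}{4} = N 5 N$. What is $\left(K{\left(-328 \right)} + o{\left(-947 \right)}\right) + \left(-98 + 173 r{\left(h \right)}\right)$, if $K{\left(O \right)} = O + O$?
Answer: $17935426$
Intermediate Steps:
$o{\left(N \right)} = 20 N^{2}$ ($o{\left(N \right)} = 4 N 5 N = 4 \cdot 5 N N = 4 \cdot 5 N^{2} = 20 N^{2}$)
$h = 0$ ($h = 6 \cdot 0 = 0$)
$K{\left(O \right)} = 2 O$
$r{\left(U \right)} = 0$
$\left(K{\left(-328 \right)} + o{\left(-947 \right)}\right) + \left(-98 + 173 r{\left(h \right)}\right) = \left(2 \left(-328\right) + 20 \left(-947\right)^{2}\right) + \left(-98 + 173 \cdot 0\right) = \left(-656 + 20 \cdot 896809\right) + \left(-98 + 0\right) = \left(-656 + 17936180\right) - 98 = 17935524 - 98 = 17935426$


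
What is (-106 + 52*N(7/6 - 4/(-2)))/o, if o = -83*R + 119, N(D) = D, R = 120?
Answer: -176/29523 ≈ -0.0059615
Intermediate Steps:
o = -9841 (o = -83*120 + 119 = -9960 + 119 = -9841)
(-106 + 52*N(7/6 - 4/(-2)))/o = (-106 + 52*(7/6 - 4/(-2)))/(-9841) = (-106 + 52*(7*(⅙) - 4*(-½)))*(-1/9841) = (-106 + 52*(7/6 + 2))*(-1/9841) = (-106 + 52*(19/6))*(-1/9841) = (-106 + 494/3)*(-1/9841) = (176/3)*(-1/9841) = -176/29523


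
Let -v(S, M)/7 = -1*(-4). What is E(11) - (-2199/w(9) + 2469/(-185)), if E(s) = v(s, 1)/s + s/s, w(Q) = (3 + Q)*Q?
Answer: 2356159/73260 ≈ 32.162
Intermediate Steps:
v(S, M) = -28 (v(S, M) = -(-7)*(-4) = -7*4 = -28)
w(Q) = Q*(3 + Q)
E(s) = 1 - 28/s (E(s) = -28/s + s/s = -28/s + 1 = 1 - 28/s)
E(11) - (-2199/w(9) + 2469/(-185)) = (-28 + 11)/11 - (-2199*1/(9*(3 + 9)) + 2469/(-185)) = (1/11)*(-17) - (-2199/(9*12) + 2469*(-1/185)) = -17/11 - (-2199/108 - 2469/185) = -17/11 - (-2199*1/108 - 2469/185) = -17/11 - (-733/36 - 2469/185) = -17/11 - 1*(-224489/6660) = -17/11 + 224489/6660 = 2356159/73260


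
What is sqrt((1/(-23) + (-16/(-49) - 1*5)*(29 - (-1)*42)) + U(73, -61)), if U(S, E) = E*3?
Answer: I*sqrt(13345681)/161 ≈ 22.691*I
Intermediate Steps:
U(S, E) = 3*E
sqrt((1/(-23) + (-16/(-49) - 1*5)*(29 - (-1)*42)) + U(73, -61)) = sqrt((1/(-23) + (-16/(-49) - 1*5)*(29 - (-1)*42)) + 3*(-61)) = sqrt((-1/23 + (-16*(-1/49) - 5)*(29 - 1*(-42))) - 183) = sqrt((-1/23 + (16/49 - 5)*(29 + 42)) - 183) = sqrt((-1/23 - 229/49*71) - 183) = sqrt((-1/23 - 16259/49) - 183) = sqrt(-374006/1127 - 183) = sqrt(-580247/1127) = I*sqrt(13345681)/161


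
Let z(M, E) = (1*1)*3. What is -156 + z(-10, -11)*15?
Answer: -111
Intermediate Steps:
z(M, E) = 3 (z(M, E) = 1*3 = 3)
-156 + z(-10, -11)*15 = -156 + 3*15 = -156 + 45 = -111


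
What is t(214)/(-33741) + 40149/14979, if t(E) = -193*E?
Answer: 657776689/168468813 ≈ 3.9044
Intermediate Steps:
t(214)/(-33741) + 40149/14979 = -193*214/(-33741) + 40149/14979 = -41302*(-1/33741) + 40149*(1/14979) = 41302/33741 + 13383/4993 = 657776689/168468813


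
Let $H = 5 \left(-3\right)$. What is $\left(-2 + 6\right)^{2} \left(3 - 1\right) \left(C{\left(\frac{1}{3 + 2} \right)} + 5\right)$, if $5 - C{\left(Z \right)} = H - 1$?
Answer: $832$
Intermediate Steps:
$H = -15$
$C{\left(Z \right)} = 21$ ($C{\left(Z \right)} = 5 - \left(-15 - 1\right) = 5 - -16 = 5 + 16 = 21$)
$\left(-2 + 6\right)^{2} \left(3 - 1\right) \left(C{\left(\frac{1}{3 + 2} \right)} + 5\right) = \left(-2 + 6\right)^{2} \left(3 - 1\right) \left(21 + 5\right) = 4^{2} \left(3 - 1\right) 26 = 16 \cdot 2 \cdot 26 = 16 \cdot 52 = 832$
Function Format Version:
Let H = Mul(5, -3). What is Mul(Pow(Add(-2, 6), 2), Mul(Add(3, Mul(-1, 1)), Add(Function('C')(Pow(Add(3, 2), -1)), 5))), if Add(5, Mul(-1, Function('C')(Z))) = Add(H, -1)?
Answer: 832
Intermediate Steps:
H = -15
Function('C')(Z) = 21 (Function('C')(Z) = Add(5, Mul(-1, Add(-15, -1))) = Add(5, Mul(-1, -16)) = Add(5, 16) = 21)
Mul(Pow(Add(-2, 6), 2), Mul(Add(3, Mul(-1, 1)), Add(Function('C')(Pow(Add(3, 2), -1)), 5))) = Mul(Pow(Add(-2, 6), 2), Mul(Add(3, Mul(-1, 1)), Add(21, 5))) = Mul(Pow(4, 2), Mul(Add(3, -1), 26)) = Mul(16, Mul(2, 26)) = Mul(16, 52) = 832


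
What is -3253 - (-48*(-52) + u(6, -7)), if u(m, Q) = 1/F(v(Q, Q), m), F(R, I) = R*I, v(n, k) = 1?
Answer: -34495/6 ≈ -5749.2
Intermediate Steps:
F(R, I) = I*R
u(m, Q) = 1/m (u(m, Q) = 1/(m*1) = 1/m)
-3253 - (-48*(-52) + u(6, -7)) = -3253 - (-48*(-52) + 1/6) = -3253 - (2496 + ⅙) = -3253 - 1*14977/6 = -3253 - 14977/6 = -34495/6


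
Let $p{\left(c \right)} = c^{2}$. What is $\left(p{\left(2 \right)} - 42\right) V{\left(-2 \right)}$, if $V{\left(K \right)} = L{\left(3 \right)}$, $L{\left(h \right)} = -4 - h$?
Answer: $266$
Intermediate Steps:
$V{\left(K \right)} = -7$ ($V{\left(K \right)} = -4 - 3 = -7$)
$\left(p{\left(2 \right)} - 42\right) V{\left(-2 \right)} = \left(2^{2} - 42\right) \left(-7\right) = \left(4 - 42\right) \left(-7\right) = \left(-38\right) \left(-7\right) = 266$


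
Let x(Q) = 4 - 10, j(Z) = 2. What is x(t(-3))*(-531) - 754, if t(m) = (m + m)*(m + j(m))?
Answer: 2432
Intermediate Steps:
t(m) = 2*m*(2 + m) (t(m) = (m + m)*(m + 2) = (2*m)*(2 + m) = 2*m*(2 + m))
x(Q) = -6
x(t(-3))*(-531) - 754 = -6*(-531) - 754 = 3186 - 754 = 2432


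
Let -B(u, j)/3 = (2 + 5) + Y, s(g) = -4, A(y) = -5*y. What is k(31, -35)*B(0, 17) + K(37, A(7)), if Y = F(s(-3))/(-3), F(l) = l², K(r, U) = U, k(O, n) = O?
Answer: -190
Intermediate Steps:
Y = -16/3 (Y = (-4)²/(-3) = 16*(-⅓) = -16/3 ≈ -5.3333)
B(u, j) = -5 (B(u, j) = -3*((2 + 5) - 16/3) = -3*(7 - 16/3) = -3*5/3 = -5)
k(31, -35)*B(0, 17) + K(37, A(7)) = 31*(-5) - 5*7 = -155 - 35 = -190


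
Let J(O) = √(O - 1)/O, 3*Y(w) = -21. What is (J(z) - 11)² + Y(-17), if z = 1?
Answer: 114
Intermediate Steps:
Y(w) = -7 (Y(w) = (⅓)*(-21) = -7)
J(O) = √(-1 + O)/O
(J(z) - 11)² + Y(-17) = (√(-1 + 1)/1 - 11)² - 7 = (1*√0 - 11)² - 7 = (1*0 - 11)² - 7 = (0 - 11)² - 7 = (-11)² - 7 = 121 - 7 = 114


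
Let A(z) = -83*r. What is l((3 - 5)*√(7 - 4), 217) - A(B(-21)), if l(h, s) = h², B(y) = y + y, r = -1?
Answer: -71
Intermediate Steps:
B(y) = 2*y
A(z) = 83 (A(z) = -83*(-1) = 83)
l((3 - 5)*√(7 - 4), 217) - A(B(-21)) = ((3 - 5)*√(7 - 4))² - 1*83 = (-2*√3)² - 83 = 12 - 83 = -71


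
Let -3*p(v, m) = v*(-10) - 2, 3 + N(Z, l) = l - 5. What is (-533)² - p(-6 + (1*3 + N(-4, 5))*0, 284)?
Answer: 852325/3 ≈ 2.8411e+5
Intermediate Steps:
N(Z, l) = -8 + l (N(Z, l) = -3 + (l - 5) = -3 + (-5 + l) = -8 + l)
p(v, m) = ⅔ + 10*v/3 (p(v, m) = -(v*(-10) - 2)/3 = -(-10*v - 2)/3 = -(-2 - 10*v)/3 = ⅔ + 10*v/3)
(-533)² - p(-6 + (1*3 + N(-4, 5))*0, 284) = (-533)² - (⅔ + 10*(-6 + (1*3 + (-8 + 5))*0)/3) = 284089 - (⅔ + 10*(-6 + (3 - 3)*0)/3) = 284089 - (⅔ + 10*(-6 + 0*0)/3) = 284089 - (⅔ + 10*(-6 + 0)/3) = 284089 - (⅔ + (10/3)*(-6)) = 284089 - (⅔ - 20) = 284089 - 1*(-58/3) = 284089 + 58/3 = 852325/3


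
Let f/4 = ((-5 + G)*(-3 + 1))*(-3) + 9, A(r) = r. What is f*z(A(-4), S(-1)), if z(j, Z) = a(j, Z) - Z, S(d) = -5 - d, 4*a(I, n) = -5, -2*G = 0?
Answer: -231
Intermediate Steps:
G = 0 (G = -½*0 = 0)
a(I, n) = -5/4 (a(I, n) = (¼)*(-5) = -5/4)
z(j, Z) = -5/4 - Z
f = -84 (f = 4*(((-5 + 0)*(-3 + 1))*(-3) + 9) = 4*(-5*(-2)*(-3) + 9) = 4*(10*(-3) + 9) = 4*(-30 + 9) = 4*(-21) = -84)
f*z(A(-4), S(-1)) = -84*(-5/4 - (-5 - 1*(-1))) = -84*(-5/4 - (-5 + 1)) = -84*(-5/4 - 1*(-4)) = -84*(-5/4 + 4) = -84*11/4 = -231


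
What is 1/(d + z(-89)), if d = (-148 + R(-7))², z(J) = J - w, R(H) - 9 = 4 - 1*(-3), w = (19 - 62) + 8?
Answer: 1/17370 ≈ 5.7571e-5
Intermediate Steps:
w = -35 (w = -43 + 8 = -35)
R(H) = 16 (R(H) = 9 + (4 - 1*(-3)) = 9 + (4 + 3) = 9 + 7 = 16)
z(J) = 35 + J (z(J) = J - 1*(-35) = J + 35 = 35 + J)
d = 17424 (d = (-148 + 16)² = (-132)² = 17424)
1/(d + z(-89)) = 1/(17424 + (35 - 89)) = 1/(17424 - 54) = 1/17370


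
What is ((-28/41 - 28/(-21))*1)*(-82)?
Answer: -160/3 ≈ -53.333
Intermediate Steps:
((-28/41 - 28/(-21))*1)*(-82) = ((-28*1/41 - 28*(-1/21))*1)*(-82) = ((-28/41 + 4/3)*1)*(-82) = ((80/123)*1)*(-82) = (80/123)*(-82) = -160/3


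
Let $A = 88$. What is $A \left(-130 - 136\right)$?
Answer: $-23408$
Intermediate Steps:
$A \left(-130 - 136\right) = 88 \left(-130 - 136\right) = 88 \left(-266\right) = -23408$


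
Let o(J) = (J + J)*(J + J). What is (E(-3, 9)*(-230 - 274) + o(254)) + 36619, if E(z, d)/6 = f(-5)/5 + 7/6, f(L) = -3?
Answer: 1464847/5 ≈ 2.9297e+5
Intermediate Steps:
E(z, d) = 17/5 (E(z, d) = 6*(-3/5 + 7/6) = 6*(-3*⅕ + 7*(⅙)) = 6*(-⅗ + 7/6) = 6*(17/30) = 17/5)
o(J) = 4*J² (o(J) = (2*J)*(2*J) = 4*J²)
(E(-3, 9)*(-230 - 274) + o(254)) + 36619 = (17*(-230 - 274)/5 + 4*254²) + 36619 = ((17/5)*(-504) + 4*64516) + 36619 = (-8568/5 + 258064) + 36619 = 1281752/5 + 36619 = 1464847/5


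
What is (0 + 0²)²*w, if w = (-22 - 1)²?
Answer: 0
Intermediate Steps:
w = 529 (w = (-23)² = 529)
(0 + 0²)²*w = (0 + 0²)²*529 = (0 + 0)²*529 = 0²*529 = 0*529 = 0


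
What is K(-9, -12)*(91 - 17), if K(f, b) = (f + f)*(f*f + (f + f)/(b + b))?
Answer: -108891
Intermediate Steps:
K(f, b) = 2*f*(f² + f/b) (K(f, b) = (2*f)*(f² + (2*f)/((2*b))) = (2*f)*(f² + (2*f)*(1/(2*b))) = (2*f)*(f² + f/b) = 2*f*(f² + f/b))
K(-9, -12)*(91 - 17) = (2*(-9)²*(1 - 12*(-9))/(-12))*(91 - 17) = (2*(-1/12)*81*(1 + 108))*74 = (2*(-1/12)*81*109)*74 = -2943/2*74 = -108891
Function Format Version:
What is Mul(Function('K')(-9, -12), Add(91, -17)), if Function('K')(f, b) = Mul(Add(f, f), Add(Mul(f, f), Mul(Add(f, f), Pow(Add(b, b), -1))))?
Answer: -108891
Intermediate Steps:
Function('K')(f, b) = Mul(2, f, Add(Pow(f, 2), Mul(f, Pow(b, -1)))) (Function('K')(f, b) = Mul(Mul(2, f), Add(Pow(f, 2), Mul(Mul(2, f), Pow(Mul(2, b), -1)))) = Mul(Mul(2, f), Add(Pow(f, 2), Mul(Mul(2, f), Mul(Rational(1, 2), Pow(b, -1))))) = Mul(Mul(2, f), Add(Pow(f, 2), Mul(f, Pow(b, -1)))) = Mul(2, f, Add(Pow(f, 2), Mul(f, Pow(b, -1)))))
Mul(Function('K')(-9, -12), Add(91, -17)) = Mul(Mul(2, Pow(-12, -1), Pow(-9, 2), Add(1, Mul(-12, -9))), Add(91, -17)) = Mul(Mul(2, Rational(-1, 12), 81, Add(1, 108)), 74) = Mul(Mul(2, Rational(-1, 12), 81, 109), 74) = Mul(Rational(-2943, 2), 74) = -108891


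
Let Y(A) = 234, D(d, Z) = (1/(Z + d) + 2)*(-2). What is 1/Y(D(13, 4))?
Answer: 1/234 ≈ 0.0042735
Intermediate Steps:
D(d, Z) = -4 - 2/(Z + d) (D(d, Z) = (2 + 1/(Z + d))*(-2) = -4 - 2/(Z + d))
1/Y(D(13, 4)) = 1/234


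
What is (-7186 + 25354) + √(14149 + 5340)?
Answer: 18168 + √19489 ≈ 18308.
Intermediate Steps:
(-7186 + 25354) + √(14149 + 5340) = 18168 + √19489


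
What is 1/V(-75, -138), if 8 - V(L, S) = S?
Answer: 1/146 ≈ 0.0068493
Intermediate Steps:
V(L, S) = 8 - S
1/V(-75, -138) = 1/(8 - 1*(-138)) = 1/(8 + 138) = 1/146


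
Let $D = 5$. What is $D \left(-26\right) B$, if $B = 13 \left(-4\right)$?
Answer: $6760$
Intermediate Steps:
$B = -52$
$D \left(-26\right) B = 5 \left(-26\right) \left(-52\right) = \left(-130\right) \left(-52\right) = 6760$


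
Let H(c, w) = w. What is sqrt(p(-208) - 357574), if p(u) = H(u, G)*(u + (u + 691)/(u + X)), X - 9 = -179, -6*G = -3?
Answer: I*sqrt(12876431)/6 ≈ 598.06*I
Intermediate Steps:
G = 1/2 (G = -1/6*(-3) = 1/2 ≈ 0.50000)
X = -170 (X = 9 - 179 = -170)
p(u) = u/2 + (691 + u)/(2*(-170 + u)) (p(u) = (u + (u + 691)/(u - 170))/2 = (u + (691 + u)/(-170 + u))/2 = u/2 + (691 + u)/(2*(-170 + u)))
sqrt(p(-208) - 357574) = sqrt((691 + (-208)**2 - 169*(-208))/(2*(-170 - 208)) - 357574) = sqrt((1/2)*(691 + 43264 + 35152)/(-378) - 357574) = sqrt((1/2)*(-1/378)*79107 - 357574) = sqrt(-3767/36 - 357574) = sqrt(-12876431/36) = I*sqrt(12876431)/6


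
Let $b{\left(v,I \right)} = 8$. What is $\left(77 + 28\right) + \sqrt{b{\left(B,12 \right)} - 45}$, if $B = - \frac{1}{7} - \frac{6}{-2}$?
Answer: $105 + i \sqrt{37} \approx 105.0 + 6.0828 i$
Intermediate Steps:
$B = \frac{20}{7}$ ($B = \left(-1\right) \frac{1}{7} - -3 = - \frac{1}{7} + 3 = \frac{20}{7} \approx 2.8571$)
$\left(77 + 28\right) + \sqrt{b{\left(B,12 \right)} - 45} = \left(77 + 28\right) + \sqrt{8 - 45} = 105 + \sqrt{-37} = 105 + i \sqrt{37}$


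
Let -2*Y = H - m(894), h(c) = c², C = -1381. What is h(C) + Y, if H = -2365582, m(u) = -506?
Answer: 3089699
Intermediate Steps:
Y = 1182538 (Y = -(-2365582 - 1*(-506))/2 = -(-2365582 + 506)/2 = -½*(-2365076) = 1182538)
h(C) + Y = (-1381)² + 1182538 = 1907161 + 1182538 = 3089699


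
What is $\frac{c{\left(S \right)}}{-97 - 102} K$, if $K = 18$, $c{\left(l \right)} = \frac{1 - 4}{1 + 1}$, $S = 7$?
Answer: $\frac{27}{199} \approx 0.13568$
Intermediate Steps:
$c{\left(l \right)} = - \frac{3}{2}$
$\frac{c{\left(S \right)}}{-97 - 102} K = \frac{1}{-97 - 102} \left(- \frac{3}{2}\right) 18 = \frac{1}{-199} \left(- \frac{3}{2}\right) 18 = \left(- \frac{1}{199}\right) \left(- \frac{3}{2}\right) 18 = \frac{3}{398} \cdot 18 = \frac{27}{199}$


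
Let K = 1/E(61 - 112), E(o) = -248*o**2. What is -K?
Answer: 1/645048 ≈ 1.5503e-6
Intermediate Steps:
K = -1/645048 (K = 1/(-248*(61 - 112)**2) = 1/(-248*(-51)**2) = 1/(-248*2601) = 1/(-645048) = -1/645048 ≈ -1.5503e-6)
-K = -1*(-1/645048) = 1/645048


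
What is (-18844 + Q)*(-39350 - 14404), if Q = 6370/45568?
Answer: 11539331160147/11392 ≈ 1.0129e+9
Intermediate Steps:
Q = 3185/22784 (Q = 6370*(1/45568) = 3185/22784 ≈ 0.13979)
(-18844 + Q)*(-39350 - 14404) = (-18844 + 3185/22784)*(-39350 - 14404) = -429338511/22784*(-53754) = 11539331160147/11392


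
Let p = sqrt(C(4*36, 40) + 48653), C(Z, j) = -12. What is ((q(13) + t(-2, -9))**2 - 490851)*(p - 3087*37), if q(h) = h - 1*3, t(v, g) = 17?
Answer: 55981244718 - 490122*sqrt(48641) ≈ 5.5873e+10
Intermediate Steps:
q(h) = -3 + h (q(h) = h - 3 = -3 + h)
p = sqrt(48641) (p = sqrt(-12 + 48653) = sqrt(48641) ≈ 220.55)
((q(13) + t(-2, -9))**2 - 490851)*(p - 3087*37) = (((-3 + 13) + 17)**2 - 490851)*(sqrt(48641) - 3087*37) = ((10 + 17)**2 - 490851)*(sqrt(48641) - 114219) = (27**2 - 490851)*(-114219 + sqrt(48641)) = (729 - 490851)*(-114219 + sqrt(48641)) = -490122*(-114219 + sqrt(48641)) = 55981244718 - 490122*sqrt(48641)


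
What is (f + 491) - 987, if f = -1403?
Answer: -1899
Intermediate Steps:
(f + 491) - 987 = (-1403 + 491) - 987 = -912 - 987 = -1899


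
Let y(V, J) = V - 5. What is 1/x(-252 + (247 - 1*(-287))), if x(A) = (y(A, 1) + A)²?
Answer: 1/312481 ≈ 3.2002e-6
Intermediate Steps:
y(V, J) = -5 + V
x(A) = (-5 + 2*A)² (x(A) = ((-5 + A) + A)² = (-5 + 2*A)²)
1/x(-252 + (247 - 1*(-287))) = 1/((-5 + 2*(-252 + (247 - 1*(-287))))²) = 1/((-5 + 2*(-252 + (247 + 287)))²) = 1/((-5 + 2*(-252 + 534))²) = 1/((-5 + 2*282)²) = 1/((-5 + 564)²) = 1/(559²) = 1/312481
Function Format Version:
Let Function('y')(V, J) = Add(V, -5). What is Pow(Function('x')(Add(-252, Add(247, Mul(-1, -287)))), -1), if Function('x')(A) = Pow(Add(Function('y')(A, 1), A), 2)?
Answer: Rational(1, 312481) ≈ 3.2002e-6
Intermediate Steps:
Function('y')(V, J) = Add(-5, V)
Function('x')(A) = Pow(Add(-5, Mul(2, A)), 2) (Function('x')(A) = Pow(Add(Add(-5, A), A), 2) = Pow(Add(-5, Mul(2, A)), 2))
Pow(Function('x')(Add(-252, Add(247, Mul(-1, -287)))), -1) = Pow(Pow(Add(-5, Mul(2, Add(-252, Add(247, Mul(-1, -287))))), 2), -1) = Pow(Pow(Add(-5, Mul(2, Add(-252, Add(247, 287)))), 2), -1) = Pow(Pow(Add(-5, Mul(2, Add(-252, 534))), 2), -1) = Pow(Pow(Add(-5, Mul(2, 282)), 2), -1) = Pow(Pow(Add(-5, 564), 2), -1) = Pow(Pow(559, 2), -1) = Pow(312481, -1) = Rational(1, 312481)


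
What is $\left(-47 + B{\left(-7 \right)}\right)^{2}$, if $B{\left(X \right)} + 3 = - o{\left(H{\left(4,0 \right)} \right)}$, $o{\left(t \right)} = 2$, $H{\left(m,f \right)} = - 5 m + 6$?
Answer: $2704$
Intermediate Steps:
$H{\left(m,f \right)} = 6 - 5 m$
$B{\left(X \right)} = -5$ ($B{\left(X \right)} = -3 - 2 = -5$)
$\left(-47 + B{\left(-7 \right)}\right)^{2} = \left(-47 - 5\right)^{2} = \left(-52\right)^{2} = 2704$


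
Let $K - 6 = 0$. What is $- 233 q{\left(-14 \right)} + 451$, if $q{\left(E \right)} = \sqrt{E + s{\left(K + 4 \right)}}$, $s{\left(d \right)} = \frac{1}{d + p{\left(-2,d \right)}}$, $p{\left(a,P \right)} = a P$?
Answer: $451 - \frac{233 i \sqrt{1410}}{10} \approx 451.0 - 874.91 i$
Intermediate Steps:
$p{\left(a,P \right)} = P a$
$K = 6$ ($K = 6 + 0 = 6$)
$s{\left(d \right)} = - \frac{1}{d}$ ($s{\left(d \right)} = \frac{1}{d + d \left(-2\right)} = \frac{1}{d - 2 d} = \frac{1}{\left(-1\right) d} = - \frac{1}{d}$)
$q{\left(E \right)} = \sqrt{- \frac{1}{10} + E}$ ($q{\left(E \right)} = \sqrt{E - \frac{1}{6 + 4}} = \sqrt{E - \frac{1}{10}} = \sqrt{- \frac{1}{10} + E}$)
$- 233 q{\left(-14 \right)} + 451 = - 233 \frac{\sqrt{-10 + 100 \left(-14\right)}}{10} + 451 = - 233 \frac{\sqrt{-10 - 1400}}{10} + 451 = - 233 \frac{\sqrt{-1410}}{10} + 451 = - 233 \frac{i \sqrt{1410}}{10} + 451 = - \frac{233 i \sqrt{1410}}{10} + 451 = 451 - \frac{233 i \sqrt{1410}}{10}$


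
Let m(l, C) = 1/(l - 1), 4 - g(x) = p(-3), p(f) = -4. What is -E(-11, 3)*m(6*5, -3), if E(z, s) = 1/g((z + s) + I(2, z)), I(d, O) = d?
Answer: -1/232 ≈ -0.0043103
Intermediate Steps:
g(x) = 8 (g(x) = 4 - 1*(-4) = 4 + 4 = 8)
E(z, s) = ⅛ (E(z, s) = 1/8 = ⅛)
m(l, C) = 1/(-1 + l)
-E(-11, 3)*m(6*5, -3) = -1/(8*(-1 + 6*5)) = -1/(8*(-1 + 30)) = -1/(8*29) = -1*1/232 = -1/232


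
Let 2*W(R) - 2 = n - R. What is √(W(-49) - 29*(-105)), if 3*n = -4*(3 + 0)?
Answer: 19*√34/2 ≈ 55.394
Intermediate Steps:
n = -4 (n = (-4*(3 + 0))/3 = (-4*3)/3 = (⅓)*(-12) = -4)
W(R) = -1 - R/2 (W(R) = 1 + (-4 - R)/2 = 1 + (-2 - R/2) = -1 - R/2)
√(W(-49) - 29*(-105)) = √((-1 - ½*(-49)) - 29*(-105)) = √((-1 + 49/2) + 3045) = √(47/2 + 3045) = √(6137/2) = 19*√34/2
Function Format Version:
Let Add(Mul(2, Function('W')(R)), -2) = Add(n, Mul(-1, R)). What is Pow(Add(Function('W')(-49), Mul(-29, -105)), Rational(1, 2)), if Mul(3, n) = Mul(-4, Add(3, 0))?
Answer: Mul(Rational(19, 2), Pow(34, Rational(1, 2))) ≈ 55.394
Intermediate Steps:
n = -4 (n = Mul(Rational(1, 3), Mul(-4, Add(3, 0))) = Mul(Rational(1, 3), Mul(-4, 3)) = Mul(Rational(1, 3), -12) = -4)
Function('W')(R) = Add(-1, Mul(Rational(-1, 2), R)) (Function('W')(R) = Add(1, Mul(Rational(1, 2), Add(-4, Mul(-1, R)))) = Add(1, Add(-2, Mul(Rational(-1, 2), R))) = Add(-1, Mul(Rational(-1, 2), R)))
Pow(Add(Function('W')(-49), Mul(-29, -105)), Rational(1, 2)) = Pow(Add(Add(-1, Mul(Rational(-1, 2), -49)), Mul(-29, -105)), Rational(1, 2)) = Pow(Add(Add(-1, Rational(49, 2)), 3045), Rational(1, 2)) = Pow(Add(Rational(47, 2), 3045), Rational(1, 2)) = Pow(Rational(6137, 2), Rational(1, 2)) = Mul(Rational(19, 2), Pow(34, Rational(1, 2)))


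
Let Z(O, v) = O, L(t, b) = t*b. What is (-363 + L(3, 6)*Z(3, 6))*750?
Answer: -231750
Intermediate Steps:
L(t, b) = b*t
(-363 + L(3, 6)*Z(3, 6))*750 = (-363 + (6*3)*3)*750 = (-363 + 18*3)*750 = (-363 + 54)*750 = -309*750 = -231750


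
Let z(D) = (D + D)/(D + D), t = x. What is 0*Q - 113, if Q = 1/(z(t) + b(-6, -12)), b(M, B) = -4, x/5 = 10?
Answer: -113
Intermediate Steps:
x = 50 (x = 5*10 = 50)
t = 50
z(D) = 1 (z(D) = (2*D)/((2*D)) = (2*D)*(1/(2*D)) = 1)
Q = -⅓ (Q = 1/(1 - 4) = 1/(-3) = -⅓ ≈ -0.33333)
0*Q - 113 = 0*(-⅓) - 113 = 0 - 113 = -113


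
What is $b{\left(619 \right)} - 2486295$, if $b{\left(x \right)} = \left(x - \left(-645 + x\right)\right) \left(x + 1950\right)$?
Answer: $-829290$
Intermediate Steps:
$b{\left(x \right)} = 1257750 + 645 x$ ($b{\left(x \right)} = 645 \left(1950 + x\right) = 1257750 + 645 x$)
$b{\left(619 \right)} - 2486295 = \left(1257750 + 645 \cdot 619\right) - 2486295 = \left(1257750 + 399255\right) - 2486295 = 1657005 - 2486295 = -829290$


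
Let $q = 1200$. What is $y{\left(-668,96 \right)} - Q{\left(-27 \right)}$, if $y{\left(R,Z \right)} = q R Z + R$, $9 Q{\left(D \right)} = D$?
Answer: $-76954265$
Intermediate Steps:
$Q{\left(D \right)} = \frac{D}{9}$
$y{\left(R,Z \right)} = R + 1200 R Z$ ($y{\left(R,Z \right)} = 1200 R Z + R = R + 1200 R Z$)
$y{\left(-668,96 \right)} - Q{\left(-27 \right)} = - 668 \left(1 + 1200 \cdot 96\right) - \frac{1}{9} \left(-27\right) = - 668 \left(1 + 115200\right) - -3 = \left(-668\right) 115201 + 3 = -76954268 + 3 = -76954265$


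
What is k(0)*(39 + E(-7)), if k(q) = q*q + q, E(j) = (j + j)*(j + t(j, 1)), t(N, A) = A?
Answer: 0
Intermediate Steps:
E(j) = 2*j*(1 + j) (E(j) = (j + j)*(j + 1) = (2*j)*(1 + j) = 2*j*(1 + j))
k(q) = q + q² (k(q) = q² + q = q + q²)
k(0)*(39 + E(-7)) = (0*(1 + 0))*(39 + 2*(-7)*(1 - 7)) = (0*1)*(39 + 2*(-7)*(-6)) = 0*(39 + 84) = 0*123 = 0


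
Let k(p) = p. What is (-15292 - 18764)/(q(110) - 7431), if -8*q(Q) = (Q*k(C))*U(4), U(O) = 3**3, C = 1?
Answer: 45408/10403 ≈ 4.3649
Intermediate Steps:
U(O) = 27
q(Q) = -27*Q/8 (q(Q) = -Q*1*27/8 = -Q*27/8 = -27*Q/8)
(-15292 - 18764)/(q(110) - 7431) = (-15292 - 18764)/(-27/8*110 - 7431) = -34056/(-1485/4 - 7431) = -34056/(-31209/4) = -34056*(-4/31209) = 45408/10403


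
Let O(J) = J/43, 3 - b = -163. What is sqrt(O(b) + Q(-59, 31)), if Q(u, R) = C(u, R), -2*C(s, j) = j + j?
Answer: I*sqrt(50181)/43 ≈ 5.2096*I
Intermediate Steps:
b = 166 (b = 3 - 1*(-163) = 3 + 163 = 166)
O(J) = J/43 (O(J) = J*(1/43) = J/43)
C(s, j) = -j (C(s, j) = -(j + j)/2 = -j)
Q(u, R) = -R
sqrt(O(b) + Q(-59, 31)) = sqrt((1/43)*166 - 1*31) = sqrt(166/43 - 31) = sqrt(-1167/43) = I*sqrt(50181)/43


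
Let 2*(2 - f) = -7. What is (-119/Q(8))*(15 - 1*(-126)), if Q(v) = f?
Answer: -33558/11 ≈ -3050.7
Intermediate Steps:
f = 11/2 (f = 2 - ½*(-7) = 2 + 7/2 = 11/2 ≈ 5.5000)
Q(v) = 11/2
(-119/Q(8))*(15 - 1*(-126)) = (-119/11/2)*(15 - 1*(-126)) = (-119*2/11)*(15 + 126) = -238/11*141 = -33558/11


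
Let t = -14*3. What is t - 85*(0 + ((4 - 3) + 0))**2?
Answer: -127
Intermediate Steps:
t = -42
t - 85*(0 + ((4 - 3) + 0))**2 = -42 - 85*(0 + ((4 - 3) + 0))**2 = -42 - 85*(0 + (1 + 0))**2 = -42 - 85*(0 + 1)**2 = -42 - 85*1**2 = -42 - 85*1 = -42 - 85 = -127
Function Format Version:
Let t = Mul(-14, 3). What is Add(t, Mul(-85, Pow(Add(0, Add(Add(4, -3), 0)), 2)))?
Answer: -127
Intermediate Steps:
t = -42
Add(t, Mul(-85, Pow(Add(0, Add(Add(4, -3), 0)), 2))) = Add(-42, Mul(-85, Pow(Add(0, Add(Add(4, -3), 0)), 2))) = Add(-42, Mul(-85, Pow(Add(0, Add(1, 0)), 2))) = Add(-42, Mul(-85, Pow(Add(0, 1), 2))) = Add(-42, Mul(-85, Pow(1, 2))) = Add(-42, Mul(-85, 1)) = Add(-42, -85) = -127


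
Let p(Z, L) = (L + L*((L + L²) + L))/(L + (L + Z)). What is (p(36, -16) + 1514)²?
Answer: 376996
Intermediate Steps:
p(Z, L) = (L + L*(L² + 2*L))/(Z + 2*L)
(p(36, -16) + 1514)² = (-16*(1 + (-16)² + 2*(-16))/(36 + 2*(-16)) + 1514)² = (-16*(1 + 256 - 32)/(36 - 32) + 1514)² = (-16*225/4 + 1514)² = (-16*¼*225 + 1514)² = (-900 + 1514)² = 614² = 376996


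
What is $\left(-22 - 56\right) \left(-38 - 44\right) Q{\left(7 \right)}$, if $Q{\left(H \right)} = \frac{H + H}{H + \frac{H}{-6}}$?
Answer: $\frac{76752}{5} \approx 15350.0$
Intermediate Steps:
$Q{\left(H \right)} = \frac{12}{5}$ ($Q{\left(H \right)} = \frac{2 H}{H + H \left(- \frac{1}{6}\right)} = \frac{2 H}{H - \frac{H}{6}} = \frac{2 H}{\frac{5}{6} H} = 2 H \frac{6}{5 H} = \frac{12}{5}$)
$\left(-22 - 56\right) \left(-38 - 44\right) Q{\left(7 \right)} = \left(-22 - 56\right) \left(-38 - 44\right) \frac{12}{5} = \left(-78\right) \left(-82\right) \frac{12}{5} = 6396 \cdot \frac{12}{5} = \frac{76752}{5}$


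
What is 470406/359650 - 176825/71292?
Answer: -15029463349/12820083900 ≈ -1.1723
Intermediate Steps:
470406/359650 - 176825/71292 = 470406*(1/359650) - 176825*1/71292 = 235203/179825 - 176825/71292 = -15029463349/12820083900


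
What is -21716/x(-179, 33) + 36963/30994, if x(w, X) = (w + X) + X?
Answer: 677242523/3502322 ≈ 193.37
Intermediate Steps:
x(w, X) = w + 2*X (x(w, X) = (X + w) + X = w + 2*X)
-21716/x(-179, 33) + 36963/30994 = -21716/(-179 + 2*33) + 36963/30994 = -21716/(-179 + 66) + 36963*(1/30994) = -21716/(-113) + 36963/30994 = -21716*(-1/113) + 36963/30994 = 21716/113 + 36963/30994 = 677242523/3502322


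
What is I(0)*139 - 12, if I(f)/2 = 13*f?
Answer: -12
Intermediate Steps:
I(f) = 26*f (I(f) = 2*(13*f) = 26*f)
I(0)*139 - 12 = (26*0)*139 - 12 = 0*139 - 12 = 0 - 12 = -12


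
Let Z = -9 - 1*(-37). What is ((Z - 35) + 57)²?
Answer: 2500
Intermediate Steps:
Z = 28 (Z = -9 + 37 = 28)
((Z - 35) + 57)² = ((28 - 35) + 57)² = (-7 + 57)² = 50² = 2500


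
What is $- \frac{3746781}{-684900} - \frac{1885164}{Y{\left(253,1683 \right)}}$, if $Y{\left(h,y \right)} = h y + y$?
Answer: $\frac{338270819}{318935100} \approx 1.0606$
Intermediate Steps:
$Y{\left(h,y \right)} = y + h y$
$- \frac{3746781}{-684900} - \frac{1885164}{Y{\left(253,1683 \right)}} = - \frac{3746781}{-684900} - \frac{1885164}{1683 \left(1 + 253\right)} = \left(-3746781\right) \left(- \frac{1}{684900}\right) - \frac{1885164}{1683 \cdot 254} = \frac{416309}{76100} - \frac{1885164}{427482} = \frac{416309}{76100} - \frac{18482}{4191} = \frac{338270819}{318935100}$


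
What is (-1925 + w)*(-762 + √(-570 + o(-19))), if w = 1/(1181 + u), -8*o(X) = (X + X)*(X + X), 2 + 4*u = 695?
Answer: 7945923402/5417 - 10427721*I*√3002/10834 ≈ 1.4669e+6 - 52736.0*I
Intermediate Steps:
u = 693/4 (u = -½ + (¼)*695 = -½ + 695/4 = 693/4 ≈ 173.25)
o(X) = -X²/2 (o(X) = -(X + X)*(X + X)/8 = -2*X*2*X/8 = -X²/2)
w = 4/5417 (w = 1/(1181 + 693/4) = 1/(5417/4) = 4/5417 ≈ 0.00073842)
(-1925 + w)*(-762 + √(-570 + o(-19))) = (-1925 + 4/5417)*(-762 + √(-570 - ½*(-19)²)) = -10427721*(-762 + √(-570 - ½*361))/5417 = -10427721*(-762 + √(-570 - 361/2))/5417 = -10427721*(-762 + √(-1501/2))/5417 = -10427721*(-762 + I*√3002/2)/5417 = 7945923402/5417 - 10427721*I*√3002/10834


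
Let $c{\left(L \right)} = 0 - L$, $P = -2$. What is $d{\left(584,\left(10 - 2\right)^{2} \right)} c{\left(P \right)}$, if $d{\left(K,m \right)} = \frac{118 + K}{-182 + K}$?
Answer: $\frac{234}{67} \approx 3.4925$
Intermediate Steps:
$c{\left(L \right)} = - L$
$d{\left(K,m \right)} = \frac{118 + K}{-182 + K}$
$d{\left(584,\left(10 - 2\right)^{2} \right)} c{\left(P \right)} = \frac{118 + 584}{-182 + 584} \left(\left(-1\right) \left(-2\right)\right) = \frac{1}{402} \cdot 702 \cdot 2 = \frac{117}{67} \cdot 2 = \frac{234}{67}$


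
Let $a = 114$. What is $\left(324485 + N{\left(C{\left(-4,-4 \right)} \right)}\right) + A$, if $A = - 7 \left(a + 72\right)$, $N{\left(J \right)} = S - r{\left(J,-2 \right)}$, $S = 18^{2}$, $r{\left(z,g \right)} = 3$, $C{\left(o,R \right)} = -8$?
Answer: $323504$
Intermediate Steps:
$S = 324$
$N{\left(J \right)} = 321$ ($N{\left(J \right)} = 324 - 3 = 321$)
$A = -1302$ ($A = - 7 \left(114 + 72\right) = \left(-7\right) 186 = -1302$)
$\left(324485 + N{\left(C{\left(-4,-4 \right)} \right)}\right) + A = \left(324485 + 321\right) - 1302 = 324806 - 1302 = 323504$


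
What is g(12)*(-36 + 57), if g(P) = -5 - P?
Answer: -357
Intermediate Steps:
g(12)*(-36 + 57) = (-5 - 1*12)*(-36 + 57) = (-5 - 12)*21 = -17*21 = -357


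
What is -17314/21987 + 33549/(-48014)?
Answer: -1568956259/1055683818 ≈ -1.4862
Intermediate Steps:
-17314/21987 + 33549/(-48014) = -17314*1/21987 + 33549*(-1/48014) = -17314/21987 - 33549/48014 = -1568956259/1055683818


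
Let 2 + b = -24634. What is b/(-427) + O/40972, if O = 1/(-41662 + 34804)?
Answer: 6922370504309/119981011752 ≈ 57.696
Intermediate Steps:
b = -24636 (b = -2 - 24634 = -24636)
O = -1/6858 (O = 1/(-6858) = -1/6858 ≈ -0.00014582)
b/(-427) + O/40972 = -24636/(-427) - 1/6858/40972 = -24636*(-1/427) - 1/6858*1/40972 = 24636/427 - 1/280985976 = 6922370504309/119981011752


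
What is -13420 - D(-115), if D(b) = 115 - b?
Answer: -13650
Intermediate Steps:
-13420 - D(-115) = -13420 - (115 - 1*(-115)) = -13420 - (115 + 115) = -13420 - 1*230 = -13420 - 230 = -13650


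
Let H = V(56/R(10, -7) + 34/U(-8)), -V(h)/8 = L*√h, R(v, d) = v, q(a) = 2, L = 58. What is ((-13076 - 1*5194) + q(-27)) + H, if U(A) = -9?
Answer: -18268 - 464*√410/15 ≈ -18894.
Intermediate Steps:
V(h) = -464*√h
H = -464*√410/15 (H = -464*√(56/10 + 34/(-9)) = -464*√(56*(⅒) + 34*(-⅑)) = -464*√(28/5 - 34/9) = -464*√410/15 ≈ -626.35)
((-13076 - 1*5194) + q(-27)) + H = ((-13076 - 1*5194) + 2) - 464*√410/15 = ((-13076 - 5194) + 2) - 464*√410/15 = (-18270 + 2) - 464*√410/15 = -18268 - 464*√410/15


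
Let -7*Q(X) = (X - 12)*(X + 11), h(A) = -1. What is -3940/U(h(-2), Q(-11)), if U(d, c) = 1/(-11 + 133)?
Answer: -480680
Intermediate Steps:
Q(X) = -(-12 + X)*(11 + X)/7 (Q(X) = -(X - 12)*(X + 11)/7 = -(-12 + X)*(11 + X)/7)
U(d, c) = 1/122
-3940/U(h(-2), Q(-11)) = -3940/1/122 = -3940*122 = -480680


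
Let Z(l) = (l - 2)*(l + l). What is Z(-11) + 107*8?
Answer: 1142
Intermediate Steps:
Z(l) = 2*l*(-2 + l) (Z(l) = (-2 + l)*(2*l) = 2*l*(-2 + l))
Z(-11) + 107*8 = 2*(-11)*(-2 - 11) + 107*8 = 2*(-11)*(-13) + 856 = 286 + 856 = 1142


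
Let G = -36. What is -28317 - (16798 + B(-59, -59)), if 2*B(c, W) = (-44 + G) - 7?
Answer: -90143/2 ≈ -45072.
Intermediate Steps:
B(c, W) = -87/2 (B(c, W) = ((-44 - 36) - 7)/2 = (-80 - 7)/2 = (½)*(-87) = -87/2)
-28317 - (16798 + B(-59, -59)) = -28317 - (16798 - 87/2) = -28317 - 1*33509/2 = -28317 - 33509/2 = -90143/2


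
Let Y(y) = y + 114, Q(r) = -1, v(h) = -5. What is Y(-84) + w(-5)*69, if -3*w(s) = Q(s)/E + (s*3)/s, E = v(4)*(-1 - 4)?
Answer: -952/25 ≈ -38.080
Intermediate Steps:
E = 25 (E = -5*(-1 - 4) = -5*(-5) = 25)
Y(y) = 114 + y
w(s) = -74/75 (w(s) = -(-1/25 + (s*3)/s)/3 = -(-1*1/25 + (3*s)/s)/3 = -(-1/25 + 3)/3 = -1/3*74/25 = -74/75)
Y(-84) + w(-5)*69 = (114 - 84) - 74/75*69 = 30 - 1702/25 = -952/25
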